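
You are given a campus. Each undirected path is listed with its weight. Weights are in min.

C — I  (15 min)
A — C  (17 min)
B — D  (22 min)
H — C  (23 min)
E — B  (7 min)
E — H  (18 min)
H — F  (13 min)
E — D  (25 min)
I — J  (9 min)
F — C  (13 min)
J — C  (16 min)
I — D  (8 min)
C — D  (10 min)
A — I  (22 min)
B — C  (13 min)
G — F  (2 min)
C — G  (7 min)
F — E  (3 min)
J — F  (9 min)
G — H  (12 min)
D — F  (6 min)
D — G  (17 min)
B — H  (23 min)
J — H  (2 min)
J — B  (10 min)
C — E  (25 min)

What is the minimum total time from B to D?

16 min

Candidate routes:
B–E–F–D: 7+3+6 = 16
B–D: 22 = 22
Cheapest is B–E–F–D at 16 min.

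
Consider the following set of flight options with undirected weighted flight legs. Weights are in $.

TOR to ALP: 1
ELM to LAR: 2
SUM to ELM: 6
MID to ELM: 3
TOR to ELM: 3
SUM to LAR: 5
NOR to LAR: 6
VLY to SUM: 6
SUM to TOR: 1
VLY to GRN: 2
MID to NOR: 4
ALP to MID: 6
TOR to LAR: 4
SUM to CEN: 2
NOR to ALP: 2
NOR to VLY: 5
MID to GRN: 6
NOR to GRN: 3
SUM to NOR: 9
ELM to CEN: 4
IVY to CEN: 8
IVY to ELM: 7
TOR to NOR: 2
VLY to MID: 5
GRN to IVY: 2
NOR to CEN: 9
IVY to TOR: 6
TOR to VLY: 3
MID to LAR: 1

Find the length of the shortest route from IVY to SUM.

Shortest distances from IVY:
IVY: 0
GRN: 2  (via IVY)
VLY: 4  (via GRN)
NOR: 5  (via GRN)
TOR: 6  (via IVY)
ELM: 7  (via IVY)
ALP: 7  (via NOR)
SUM: 7  (via TOR)
Shortest route: IVY–TOR–SUM = $7.

$7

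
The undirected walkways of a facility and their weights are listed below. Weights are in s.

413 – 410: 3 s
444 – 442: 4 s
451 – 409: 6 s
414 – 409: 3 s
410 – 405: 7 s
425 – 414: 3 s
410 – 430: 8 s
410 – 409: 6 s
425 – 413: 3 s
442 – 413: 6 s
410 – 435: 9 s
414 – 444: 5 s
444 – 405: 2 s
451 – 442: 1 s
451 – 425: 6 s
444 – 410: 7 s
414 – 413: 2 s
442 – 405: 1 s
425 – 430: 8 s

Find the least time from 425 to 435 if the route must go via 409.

Best 425 to 409: 425–414–409 costing 6
Shortest 409→435: 409–410–435 = 15
Total via 409: 6 + 15 = 21 s.

21 s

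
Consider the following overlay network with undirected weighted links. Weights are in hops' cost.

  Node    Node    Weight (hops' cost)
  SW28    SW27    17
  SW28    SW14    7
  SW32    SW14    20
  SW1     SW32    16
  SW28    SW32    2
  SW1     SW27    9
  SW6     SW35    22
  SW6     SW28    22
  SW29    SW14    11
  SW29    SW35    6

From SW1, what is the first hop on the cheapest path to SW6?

SW32

Enumerating some paths:
SW1 - SW32 - SW28 - SW6: 16+2+22 = 40
SW1 - SW27 - SW28 - SW6: 9+17+22 = 48
SW1 - SW32 - SW14 - SW28 - SW6: 16+20+7+22 = 65
SW1 - SW32 - SW28 - SW14 - SW29 - SW35 - SW6: 16+2+7+11+6+22 = 64
Cheapest is SW1 - SW32 - SW28 - SW6 at 40 hops' cost.
So from SW1 the first move is to SW32.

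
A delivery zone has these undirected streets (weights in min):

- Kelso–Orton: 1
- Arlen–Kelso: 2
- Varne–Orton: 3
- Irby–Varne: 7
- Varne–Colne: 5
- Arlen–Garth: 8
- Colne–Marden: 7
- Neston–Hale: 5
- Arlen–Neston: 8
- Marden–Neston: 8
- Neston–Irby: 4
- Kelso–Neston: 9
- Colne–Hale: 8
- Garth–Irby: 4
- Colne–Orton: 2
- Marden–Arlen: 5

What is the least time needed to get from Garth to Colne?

Candidate routes:
Garth → Irby → Varne → Orton → Colne: 4+7+3+2 = 16
Garth → Arlen → Kelso → Orton → Colne: 8+2+1+2 = 13
Cheapest is Garth → Arlen → Kelso → Orton → Colne at 13 min.

13 min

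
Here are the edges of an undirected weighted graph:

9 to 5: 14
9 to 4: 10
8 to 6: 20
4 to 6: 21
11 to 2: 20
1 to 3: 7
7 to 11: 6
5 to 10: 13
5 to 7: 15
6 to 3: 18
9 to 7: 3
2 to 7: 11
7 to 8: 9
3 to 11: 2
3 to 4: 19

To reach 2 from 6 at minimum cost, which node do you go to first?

3

Compare a few routes:
6 - 3 - 11 - 7 - 2: 18+2+6+11 = 37
6 - 3 - 11 - 2: 18+2+20 = 40
Cheapest is 6 - 3 - 11 - 7 - 2 at 37.
So from 6 the first move is to 3.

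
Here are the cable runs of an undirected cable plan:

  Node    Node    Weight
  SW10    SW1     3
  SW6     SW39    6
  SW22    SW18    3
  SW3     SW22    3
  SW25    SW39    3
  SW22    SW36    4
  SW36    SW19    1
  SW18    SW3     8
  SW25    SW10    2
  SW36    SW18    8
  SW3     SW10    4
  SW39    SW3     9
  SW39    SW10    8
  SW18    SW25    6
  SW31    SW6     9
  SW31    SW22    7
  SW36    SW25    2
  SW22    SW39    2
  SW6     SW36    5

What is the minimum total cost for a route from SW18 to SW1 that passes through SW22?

13

Shortest SW18→SW22: SW18 → SW22 = 3
Best SW22 to SW1: SW22 → SW3 → SW10 → SW1 costing 10
Total via SW22: 3 + 10 = 13.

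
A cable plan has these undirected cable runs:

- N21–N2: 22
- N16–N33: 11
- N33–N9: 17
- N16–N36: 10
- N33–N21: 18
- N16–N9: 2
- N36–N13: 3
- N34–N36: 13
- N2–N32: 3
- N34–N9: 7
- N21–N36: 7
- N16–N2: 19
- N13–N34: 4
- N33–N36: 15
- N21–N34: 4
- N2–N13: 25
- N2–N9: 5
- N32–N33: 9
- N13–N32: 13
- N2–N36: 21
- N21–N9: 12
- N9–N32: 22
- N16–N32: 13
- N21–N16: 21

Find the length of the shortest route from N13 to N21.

8

Compare a few routes:
N13 - N34 - N21: 4+4 = 8
N13 - N36 - N21: 3+7 = 10
Cheapest is N13 - N34 - N21 at 8.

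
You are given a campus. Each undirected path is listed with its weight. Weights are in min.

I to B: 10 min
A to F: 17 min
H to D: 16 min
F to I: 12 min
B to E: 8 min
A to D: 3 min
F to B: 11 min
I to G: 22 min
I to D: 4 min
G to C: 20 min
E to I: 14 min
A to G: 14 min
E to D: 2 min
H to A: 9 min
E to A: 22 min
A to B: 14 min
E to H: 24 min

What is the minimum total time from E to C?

39 min

Settle nodes by increasing distance from E:
E: 0
D: 2  (via E)
A: 5  (via D)
I: 6  (via D)
B: 8  (via E)
H: 14  (via A)
F: 18  (via I)
G: 19  (via A)
C: 39  (via G)
Shortest route: E → D → A → G → C = 39 min.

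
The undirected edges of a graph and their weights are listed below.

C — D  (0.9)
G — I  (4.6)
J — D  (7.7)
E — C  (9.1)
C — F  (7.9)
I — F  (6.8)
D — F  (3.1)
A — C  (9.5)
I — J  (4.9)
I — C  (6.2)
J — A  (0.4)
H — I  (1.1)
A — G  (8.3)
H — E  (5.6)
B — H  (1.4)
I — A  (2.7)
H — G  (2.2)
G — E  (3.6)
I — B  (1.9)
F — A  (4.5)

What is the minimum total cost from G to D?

10.4

Candidate routes:
G–I–C–D: 4.6+6.2+0.9 = 11.7
G–H–I–C–D: 2.2+1.1+6.2+0.9 = 10.4
The minimum is 10.4 via G–H–I–C–D.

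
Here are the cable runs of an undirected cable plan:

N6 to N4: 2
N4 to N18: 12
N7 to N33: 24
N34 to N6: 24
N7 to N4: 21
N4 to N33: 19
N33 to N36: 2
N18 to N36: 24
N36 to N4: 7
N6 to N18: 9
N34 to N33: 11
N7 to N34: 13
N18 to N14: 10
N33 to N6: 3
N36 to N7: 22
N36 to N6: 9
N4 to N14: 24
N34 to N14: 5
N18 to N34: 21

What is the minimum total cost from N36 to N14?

Compare a few routes:
N36 → N33 → N6 → N18 → N14: 2+3+9+10 = 24
N36 → N33 → N34 → N14: 2+11+5 = 18
N36 → N6 → N18 → N14: 9+9+10 = 28
N36 → N6 → N33 → N34 → N14: 9+3+11+5 = 28
Cheapest is N36 → N33 → N34 → N14 at 18.

18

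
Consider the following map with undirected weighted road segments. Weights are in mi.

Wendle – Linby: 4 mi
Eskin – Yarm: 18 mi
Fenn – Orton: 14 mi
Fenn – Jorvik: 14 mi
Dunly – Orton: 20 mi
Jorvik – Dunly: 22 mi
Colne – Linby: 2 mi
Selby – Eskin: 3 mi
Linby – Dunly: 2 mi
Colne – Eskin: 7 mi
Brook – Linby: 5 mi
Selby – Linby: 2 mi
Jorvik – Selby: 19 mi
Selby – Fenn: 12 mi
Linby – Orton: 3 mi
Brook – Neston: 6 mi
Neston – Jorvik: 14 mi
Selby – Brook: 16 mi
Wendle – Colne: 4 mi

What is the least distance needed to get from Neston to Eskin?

16 mi

Enumerating some paths:
Neston → Brook → Linby → Selby → Eskin: 6+5+2+3 = 16
Neston → Brook → Linby → Colne → Eskin: 6+5+2+7 = 20
Cheapest is Neston → Brook → Linby → Selby → Eskin at 16 mi.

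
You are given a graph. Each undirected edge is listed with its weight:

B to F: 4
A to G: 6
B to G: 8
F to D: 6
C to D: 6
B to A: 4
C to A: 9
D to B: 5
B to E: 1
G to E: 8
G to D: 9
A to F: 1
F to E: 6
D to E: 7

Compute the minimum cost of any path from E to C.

12

Enumerating some paths:
E–D–C: 7+6 = 13
E–B–A–C: 1+4+9 = 14
E–B–F–A–C: 1+4+1+9 = 15
E–B–D–C: 1+5+6 = 12
Cheapest is E–B–D–C at 12.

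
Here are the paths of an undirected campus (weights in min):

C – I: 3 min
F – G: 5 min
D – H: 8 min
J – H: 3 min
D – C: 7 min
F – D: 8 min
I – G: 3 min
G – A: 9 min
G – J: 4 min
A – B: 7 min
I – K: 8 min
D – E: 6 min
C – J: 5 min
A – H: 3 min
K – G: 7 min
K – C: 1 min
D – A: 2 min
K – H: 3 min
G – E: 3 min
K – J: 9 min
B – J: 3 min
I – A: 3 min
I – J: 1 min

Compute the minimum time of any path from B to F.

Running Dijkstra from B:
B: 0
J: 3  (via B)
I: 4  (via J)
H: 6  (via J)
A: 7  (via B)
C: 7  (via I)
G: 7  (via J)
K: 8  (via C)
D: 9  (via A)
E: 10  (via G)
F: 12  (via G)
Shortest route: B–J–G–F = 12 min.

12 min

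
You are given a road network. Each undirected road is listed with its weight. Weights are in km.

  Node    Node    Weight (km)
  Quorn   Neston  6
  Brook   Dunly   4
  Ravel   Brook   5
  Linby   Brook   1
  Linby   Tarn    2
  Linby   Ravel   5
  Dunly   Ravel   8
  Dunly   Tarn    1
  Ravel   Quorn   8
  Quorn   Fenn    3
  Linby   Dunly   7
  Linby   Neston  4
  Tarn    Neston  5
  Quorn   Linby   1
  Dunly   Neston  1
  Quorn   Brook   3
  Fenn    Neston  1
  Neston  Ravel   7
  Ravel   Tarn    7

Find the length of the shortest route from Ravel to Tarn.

Candidate routes:
Ravel → Tarn: 7 = 7
Ravel → Dunly → Tarn: 8+1 = 9
Ravel → Brook → Linby → Tarn: 5+1+2 = 8
The minimum is 7 km via Ravel → Tarn.

7 km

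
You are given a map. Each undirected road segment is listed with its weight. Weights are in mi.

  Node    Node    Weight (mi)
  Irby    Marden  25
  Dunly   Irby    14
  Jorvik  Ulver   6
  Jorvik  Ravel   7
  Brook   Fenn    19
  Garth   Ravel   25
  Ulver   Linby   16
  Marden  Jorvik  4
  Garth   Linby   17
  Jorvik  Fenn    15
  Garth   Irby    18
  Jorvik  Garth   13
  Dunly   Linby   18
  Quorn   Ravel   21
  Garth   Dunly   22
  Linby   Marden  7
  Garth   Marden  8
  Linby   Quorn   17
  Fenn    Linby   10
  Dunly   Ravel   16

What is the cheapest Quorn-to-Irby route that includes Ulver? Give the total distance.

68 mi

Shortest Quorn→Ulver: Quorn–Linby–Ulver = 33
Shortest Ulver→Irby: Ulver–Jorvik–Marden–Irby = 35
Total via Ulver: 33 + 35 = 68 mi.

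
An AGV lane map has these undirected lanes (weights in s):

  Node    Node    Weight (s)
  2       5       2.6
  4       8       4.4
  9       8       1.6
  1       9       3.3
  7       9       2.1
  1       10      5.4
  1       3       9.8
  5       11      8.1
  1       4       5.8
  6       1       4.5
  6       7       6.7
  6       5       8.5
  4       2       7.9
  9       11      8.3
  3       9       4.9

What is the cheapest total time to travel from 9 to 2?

Compare a few routes:
9 → 8 → 4 → 2: 1.6+4.4+7.9 = 13.9
9 → 1 → 4 → 2: 3.3+5.8+7.9 = 17
Cheapest is 9 → 8 → 4 → 2 at 13.9 s.

13.9 s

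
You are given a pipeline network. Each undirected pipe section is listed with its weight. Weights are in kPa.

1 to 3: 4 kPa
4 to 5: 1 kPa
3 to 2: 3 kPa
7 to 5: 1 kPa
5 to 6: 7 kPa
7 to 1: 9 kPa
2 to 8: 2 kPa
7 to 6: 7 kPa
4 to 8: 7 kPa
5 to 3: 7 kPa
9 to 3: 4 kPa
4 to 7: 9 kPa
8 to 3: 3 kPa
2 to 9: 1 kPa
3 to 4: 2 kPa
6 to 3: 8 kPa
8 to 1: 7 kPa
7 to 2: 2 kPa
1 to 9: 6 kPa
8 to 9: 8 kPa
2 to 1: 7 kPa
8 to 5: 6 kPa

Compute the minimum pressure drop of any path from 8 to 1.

7 kPa

Candidate routes:
8 → 1: 7 = 7
8 → 2 → 9 → 1: 2+1+6 = 9
8 → 2 → 1: 2+7 = 9
8 → 2 → 3 → 1: 2+3+4 = 9
The minimum is 7 kPa via 8 → 1.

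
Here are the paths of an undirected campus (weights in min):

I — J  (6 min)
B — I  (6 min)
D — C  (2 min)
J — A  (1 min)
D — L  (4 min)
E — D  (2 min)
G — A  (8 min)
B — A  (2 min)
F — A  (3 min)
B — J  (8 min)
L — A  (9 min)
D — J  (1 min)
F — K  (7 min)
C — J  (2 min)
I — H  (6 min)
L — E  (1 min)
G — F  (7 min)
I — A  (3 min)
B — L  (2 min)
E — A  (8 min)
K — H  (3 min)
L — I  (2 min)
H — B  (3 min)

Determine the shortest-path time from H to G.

Running Dijkstra from H:
H: 0
B: 3  (via H)
K: 3  (via H)
A: 5  (via B)
L: 5  (via B)
E: 6  (via L)
I: 6  (via H)
J: 6  (via A)
D: 7  (via J)
C: 8  (via J)
F: 8  (via A)
G: 13  (via A)
Shortest route: H–B–A–G = 13 min.

13 min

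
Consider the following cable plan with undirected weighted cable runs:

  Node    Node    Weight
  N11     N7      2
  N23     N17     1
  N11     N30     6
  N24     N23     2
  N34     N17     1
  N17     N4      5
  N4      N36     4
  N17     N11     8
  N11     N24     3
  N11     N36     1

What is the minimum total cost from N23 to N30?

Enumerating some paths:
N23–N24–N11–N30: 2+3+6 = 11
N23–N17–N4–N36–N11–N30: 1+5+4+1+6 = 17
N23–N17–N11–N30: 1+8+6 = 15
Cheapest is N23–N24–N11–N30 at 11.

11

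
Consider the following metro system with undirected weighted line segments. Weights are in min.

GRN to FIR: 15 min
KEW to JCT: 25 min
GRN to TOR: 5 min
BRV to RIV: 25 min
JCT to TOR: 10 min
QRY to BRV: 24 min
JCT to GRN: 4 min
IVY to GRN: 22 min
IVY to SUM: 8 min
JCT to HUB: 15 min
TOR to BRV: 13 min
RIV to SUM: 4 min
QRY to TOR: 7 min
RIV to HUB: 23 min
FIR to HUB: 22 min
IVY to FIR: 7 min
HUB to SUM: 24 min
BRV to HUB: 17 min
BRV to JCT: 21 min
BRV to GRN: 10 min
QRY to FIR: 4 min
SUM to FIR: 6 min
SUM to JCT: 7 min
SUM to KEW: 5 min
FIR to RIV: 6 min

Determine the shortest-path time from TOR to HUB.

Running Dijkstra from TOR:
TOR: 0
GRN: 5  (via TOR)
QRY: 7  (via TOR)
JCT: 9  (via GRN)
FIR: 11  (via QRY)
BRV: 13  (via TOR)
SUM: 16  (via JCT)
RIV: 17  (via FIR)
IVY: 18  (via FIR)
KEW: 21  (via SUM)
HUB: 24  (via JCT)
Shortest route: TOR → GRN → JCT → HUB = 24 min.

24 min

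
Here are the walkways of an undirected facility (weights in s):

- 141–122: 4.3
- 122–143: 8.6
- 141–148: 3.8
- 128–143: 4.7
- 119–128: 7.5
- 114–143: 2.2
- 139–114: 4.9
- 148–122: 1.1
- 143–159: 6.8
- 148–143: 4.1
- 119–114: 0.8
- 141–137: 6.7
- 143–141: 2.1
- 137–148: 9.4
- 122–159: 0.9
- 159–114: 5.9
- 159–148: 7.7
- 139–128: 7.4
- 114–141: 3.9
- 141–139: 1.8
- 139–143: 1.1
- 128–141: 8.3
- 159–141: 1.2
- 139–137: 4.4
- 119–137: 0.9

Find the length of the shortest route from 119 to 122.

6.8 s

Compare a few routes:
119 - 114 - 143 - 139 - 141 - 159 - 122: 0.8+2.2+1.1+1.8+1.2+0.9 = 8
119 - 114 - 159 - 122: 0.8+5.9+0.9 = 7.6
119 - 114 - 143 - 141 - 159 - 122: 0.8+2.2+2.1+1.2+0.9 = 7.2
119 - 114 - 141 - 159 - 122: 0.8+3.9+1.2+0.9 = 6.8
The minimum is 6.8 s via 119 - 114 - 141 - 159 - 122.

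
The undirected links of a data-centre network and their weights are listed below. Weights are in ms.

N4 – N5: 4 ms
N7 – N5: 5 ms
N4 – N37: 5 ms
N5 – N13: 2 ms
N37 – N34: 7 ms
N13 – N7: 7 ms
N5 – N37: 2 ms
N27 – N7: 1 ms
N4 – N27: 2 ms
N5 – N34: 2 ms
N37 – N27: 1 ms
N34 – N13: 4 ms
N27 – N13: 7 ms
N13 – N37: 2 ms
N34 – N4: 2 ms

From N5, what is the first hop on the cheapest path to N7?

Candidate routes:
N5 - N7: 5 = 5
N5 - N37 - N27 - N7: 2+1+1 = 4
N5 - N13 - N37 - N27 - N7: 2+2+1+1 = 6
Cheapest is N5 - N37 - N27 - N7 at 4 ms.
So from N5 the first move is to N37.

N37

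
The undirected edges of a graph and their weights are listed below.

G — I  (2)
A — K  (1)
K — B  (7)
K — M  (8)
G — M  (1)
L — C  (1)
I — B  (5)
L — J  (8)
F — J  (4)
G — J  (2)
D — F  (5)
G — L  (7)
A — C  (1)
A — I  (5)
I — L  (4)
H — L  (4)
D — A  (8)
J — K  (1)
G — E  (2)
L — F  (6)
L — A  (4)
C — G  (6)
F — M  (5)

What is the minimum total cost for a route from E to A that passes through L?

Best E to L: E–G–I–L costing 8
Best L to A: L–C–A costing 2
Total via L: 8 + 2 = 10.

10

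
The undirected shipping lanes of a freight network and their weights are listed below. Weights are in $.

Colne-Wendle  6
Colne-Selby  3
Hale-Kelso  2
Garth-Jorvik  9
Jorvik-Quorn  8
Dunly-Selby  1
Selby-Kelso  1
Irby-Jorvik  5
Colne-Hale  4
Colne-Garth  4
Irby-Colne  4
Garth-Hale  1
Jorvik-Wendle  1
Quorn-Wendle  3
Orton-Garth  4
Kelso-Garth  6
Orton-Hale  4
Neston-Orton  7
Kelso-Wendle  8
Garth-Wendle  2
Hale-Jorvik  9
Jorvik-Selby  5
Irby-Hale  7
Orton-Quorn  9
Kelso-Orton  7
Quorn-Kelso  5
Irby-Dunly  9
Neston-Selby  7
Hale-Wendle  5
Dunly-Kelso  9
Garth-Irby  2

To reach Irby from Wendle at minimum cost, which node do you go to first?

Garth

Compare a few routes:
Wendle - Jorvik - Irby: 1+5 = 6
Wendle - Garth - Irby: 2+2 = 4
The minimum is $4 via Wendle - Garth - Irby.
So from Wendle the first move is to Garth.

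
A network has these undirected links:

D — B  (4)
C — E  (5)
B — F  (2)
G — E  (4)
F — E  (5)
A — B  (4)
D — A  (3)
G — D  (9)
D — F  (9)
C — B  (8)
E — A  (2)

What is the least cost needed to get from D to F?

Shortest distances from D:
D: 0
A: 3  (via D)
B: 4  (via D)
E: 5  (via A)
F: 6  (via B)
Shortest route: D → B → F = 6.

6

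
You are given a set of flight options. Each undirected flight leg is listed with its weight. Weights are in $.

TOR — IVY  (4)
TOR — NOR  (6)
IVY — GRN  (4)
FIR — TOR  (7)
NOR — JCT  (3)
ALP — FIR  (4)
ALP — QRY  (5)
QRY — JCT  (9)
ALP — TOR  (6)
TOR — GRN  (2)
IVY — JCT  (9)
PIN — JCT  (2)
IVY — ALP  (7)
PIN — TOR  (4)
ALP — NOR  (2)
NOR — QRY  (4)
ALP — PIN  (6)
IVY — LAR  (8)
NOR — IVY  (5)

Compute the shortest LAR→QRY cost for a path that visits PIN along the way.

Best LAR to PIN: LAR → IVY → TOR → PIN costing 16
Shortest PIN→QRY: PIN → JCT → NOR → QRY = 9
Total via PIN: 16 + 9 = $25.

$25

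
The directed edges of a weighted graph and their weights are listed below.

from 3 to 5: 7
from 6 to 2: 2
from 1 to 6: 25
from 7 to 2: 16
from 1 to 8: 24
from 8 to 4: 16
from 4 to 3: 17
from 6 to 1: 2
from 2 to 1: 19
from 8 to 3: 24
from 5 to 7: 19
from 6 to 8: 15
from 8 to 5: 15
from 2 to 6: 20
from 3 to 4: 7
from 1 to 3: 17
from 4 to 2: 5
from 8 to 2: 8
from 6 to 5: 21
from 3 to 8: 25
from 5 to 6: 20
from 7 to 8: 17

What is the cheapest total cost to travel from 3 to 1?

29

Candidate routes:
3 - 5 - 6 - 1: 7+20+2 = 29
3 - 4 - 2 - 1: 7+5+19 = 31
The minimum is 29 via 3 - 5 - 6 - 1.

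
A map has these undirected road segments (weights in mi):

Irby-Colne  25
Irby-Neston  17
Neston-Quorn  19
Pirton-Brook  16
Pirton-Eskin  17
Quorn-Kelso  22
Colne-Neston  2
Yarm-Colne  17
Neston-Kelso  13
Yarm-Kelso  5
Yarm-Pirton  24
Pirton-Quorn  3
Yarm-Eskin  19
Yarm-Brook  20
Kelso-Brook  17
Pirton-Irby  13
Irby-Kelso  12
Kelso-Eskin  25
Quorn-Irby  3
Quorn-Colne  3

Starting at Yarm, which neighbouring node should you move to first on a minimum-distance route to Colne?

Colne

Compare a few routes:
Yarm → Colne: 17 = 17
Yarm → Kelso → Neston → Colne: 5+13+2 = 20
Cheapest is Yarm → Colne at 17 mi.
So from Yarm the first move is to Colne.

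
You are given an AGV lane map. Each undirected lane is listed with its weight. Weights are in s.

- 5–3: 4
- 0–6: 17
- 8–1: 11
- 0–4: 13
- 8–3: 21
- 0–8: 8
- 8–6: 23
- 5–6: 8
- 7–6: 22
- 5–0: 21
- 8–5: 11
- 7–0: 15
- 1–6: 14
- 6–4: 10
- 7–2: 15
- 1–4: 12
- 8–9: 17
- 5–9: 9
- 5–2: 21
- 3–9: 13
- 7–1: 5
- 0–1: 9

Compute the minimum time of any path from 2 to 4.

Enumerating some paths:
2 - 5 - 6 - 4: 21+8+10 = 39
2 - 7 - 1 - 4: 15+5+12 = 32
The minimum is 32 s via 2 - 7 - 1 - 4.

32 s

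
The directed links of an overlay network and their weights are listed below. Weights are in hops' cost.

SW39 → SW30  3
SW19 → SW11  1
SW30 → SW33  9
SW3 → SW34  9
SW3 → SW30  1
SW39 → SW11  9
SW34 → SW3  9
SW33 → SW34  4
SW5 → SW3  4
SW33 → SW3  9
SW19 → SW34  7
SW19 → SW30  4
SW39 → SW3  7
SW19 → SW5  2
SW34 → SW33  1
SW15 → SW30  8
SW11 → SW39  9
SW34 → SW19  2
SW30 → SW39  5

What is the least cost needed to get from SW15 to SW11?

22 hops' cost

Running Dijkstra from SW15:
SW15: 0
SW30: 8  (via SW15)
SW39: 13  (via SW30)
SW33: 17  (via SW30)
SW3: 20  (via SW39)
SW34: 21  (via SW33)
SW11: 22  (via SW39)
Shortest route: SW15 → SW30 → SW39 → SW11 = 22 hops' cost.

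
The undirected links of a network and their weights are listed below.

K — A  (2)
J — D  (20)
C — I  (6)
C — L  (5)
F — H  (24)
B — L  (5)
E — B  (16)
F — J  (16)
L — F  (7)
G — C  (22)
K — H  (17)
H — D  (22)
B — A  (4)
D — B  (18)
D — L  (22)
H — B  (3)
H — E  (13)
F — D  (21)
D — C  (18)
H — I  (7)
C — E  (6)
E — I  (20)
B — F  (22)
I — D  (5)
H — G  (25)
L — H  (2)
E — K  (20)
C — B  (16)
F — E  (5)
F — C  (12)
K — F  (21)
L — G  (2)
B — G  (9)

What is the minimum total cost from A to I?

14

Settle nodes by increasing distance from A:
A: 0
K: 2  (via A)
B: 4  (via A)
H: 7  (via B)
L: 9  (via B)
G: 11  (via L)
C: 14  (via L)
I: 14  (via H)
Shortest route: A–B–H–I = 14.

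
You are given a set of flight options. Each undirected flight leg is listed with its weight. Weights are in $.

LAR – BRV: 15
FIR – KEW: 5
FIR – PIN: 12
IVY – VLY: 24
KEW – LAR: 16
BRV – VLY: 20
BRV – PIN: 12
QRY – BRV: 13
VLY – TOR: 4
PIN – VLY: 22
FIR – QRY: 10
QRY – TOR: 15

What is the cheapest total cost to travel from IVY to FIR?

Enumerating some paths:
IVY - VLY - PIN - FIR: 24+22+12 = 58
IVY - VLY - BRV - QRY - FIR: 24+20+13+10 = 67
IVY - VLY - TOR - QRY - FIR: 24+4+15+10 = 53
The minimum is $53 via IVY - VLY - TOR - QRY - FIR.

$53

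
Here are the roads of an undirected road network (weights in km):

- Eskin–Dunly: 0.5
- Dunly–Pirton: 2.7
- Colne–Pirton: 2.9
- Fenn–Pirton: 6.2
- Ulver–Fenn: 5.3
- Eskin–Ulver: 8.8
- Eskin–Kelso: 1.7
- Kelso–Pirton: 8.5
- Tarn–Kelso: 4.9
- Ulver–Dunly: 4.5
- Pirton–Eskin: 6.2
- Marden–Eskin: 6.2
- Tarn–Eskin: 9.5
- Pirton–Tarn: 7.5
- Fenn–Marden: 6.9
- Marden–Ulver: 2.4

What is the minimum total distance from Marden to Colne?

12.3 km

Settle nodes by increasing distance from Marden:
Marden: 0
Ulver: 2.4  (via Marden)
Eskin: 6.2  (via Marden)
Dunly: 6.7  (via Eskin)
Fenn: 6.9  (via Marden)
Kelso: 7.9  (via Eskin)
Pirton: 9.4  (via Dunly)
Colne: 12.3  (via Pirton)
Shortest route: Marden → Eskin → Dunly → Pirton → Colne = 12.3 km.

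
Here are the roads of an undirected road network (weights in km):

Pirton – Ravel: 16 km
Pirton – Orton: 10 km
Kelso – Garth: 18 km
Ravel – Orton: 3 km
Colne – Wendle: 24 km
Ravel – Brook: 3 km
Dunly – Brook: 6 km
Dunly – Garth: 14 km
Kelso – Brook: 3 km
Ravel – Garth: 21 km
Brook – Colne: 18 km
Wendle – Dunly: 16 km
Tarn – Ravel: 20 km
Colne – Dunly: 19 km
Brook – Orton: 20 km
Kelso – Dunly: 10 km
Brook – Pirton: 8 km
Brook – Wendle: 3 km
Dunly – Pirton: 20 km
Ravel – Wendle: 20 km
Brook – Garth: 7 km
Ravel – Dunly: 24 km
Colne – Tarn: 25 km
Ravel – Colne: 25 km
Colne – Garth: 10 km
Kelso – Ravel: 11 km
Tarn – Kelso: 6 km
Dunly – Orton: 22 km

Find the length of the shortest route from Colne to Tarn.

Candidate routes:
Colne - Brook - Kelso - Tarn: 18+3+6 = 27
Colne - Dunly - Brook - Kelso - Tarn: 19+6+3+6 = 34
Colne - Garth - Brook - Kelso - Tarn: 10+7+3+6 = 26
Colne - Tarn: 25 = 25
The minimum is 25 km via Colne - Tarn.

25 km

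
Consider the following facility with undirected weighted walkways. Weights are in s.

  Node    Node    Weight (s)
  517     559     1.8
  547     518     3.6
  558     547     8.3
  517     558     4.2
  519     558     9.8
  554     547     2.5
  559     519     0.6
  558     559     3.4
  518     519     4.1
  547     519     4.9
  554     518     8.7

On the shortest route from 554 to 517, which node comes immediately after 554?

547

Enumerating some paths:
554 - 547 - 519 - 559 - 517: 2.5+4.9+0.6+1.8 = 9.8
554 - 518 - 519 - 559 - 517: 8.7+4.1+0.6+1.8 = 15.2
554 - 547 - 518 - 519 - 559 - 517: 2.5+3.6+4.1+0.6+1.8 = 12.6
554 - 547 - 558 - 517: 2.5+8.3+4.2 = 15
The minimum is 9.8 s via 554 - 547 - 519 - 559 - 517.
So from 554 the first move is to 547.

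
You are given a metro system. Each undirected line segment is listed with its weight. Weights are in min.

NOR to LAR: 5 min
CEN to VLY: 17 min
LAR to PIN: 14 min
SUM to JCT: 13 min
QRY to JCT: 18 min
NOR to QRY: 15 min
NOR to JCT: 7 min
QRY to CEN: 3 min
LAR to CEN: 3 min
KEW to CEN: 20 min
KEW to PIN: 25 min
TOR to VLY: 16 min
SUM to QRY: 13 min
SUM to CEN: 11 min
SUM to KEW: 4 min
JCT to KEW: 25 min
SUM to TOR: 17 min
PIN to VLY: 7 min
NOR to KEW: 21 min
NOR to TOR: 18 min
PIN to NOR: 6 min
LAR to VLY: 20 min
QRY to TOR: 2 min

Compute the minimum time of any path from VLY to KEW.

32 min

Shortest distances from VLY:
VLY: 0
PIN: 7  (via VLY)
NOR: 13  (via PIN)
TOR: 16  (via VLY)
CEN: 17  (via VLY)
LAR: 18  (via NOR)
QRY: 18  (via TOR)
JCT: 20  (via NOR)
SUM: 28  (via CEN)
KEW: 32  (via PIN)
Shortest route: VLY → PIN → KEW = 32 min.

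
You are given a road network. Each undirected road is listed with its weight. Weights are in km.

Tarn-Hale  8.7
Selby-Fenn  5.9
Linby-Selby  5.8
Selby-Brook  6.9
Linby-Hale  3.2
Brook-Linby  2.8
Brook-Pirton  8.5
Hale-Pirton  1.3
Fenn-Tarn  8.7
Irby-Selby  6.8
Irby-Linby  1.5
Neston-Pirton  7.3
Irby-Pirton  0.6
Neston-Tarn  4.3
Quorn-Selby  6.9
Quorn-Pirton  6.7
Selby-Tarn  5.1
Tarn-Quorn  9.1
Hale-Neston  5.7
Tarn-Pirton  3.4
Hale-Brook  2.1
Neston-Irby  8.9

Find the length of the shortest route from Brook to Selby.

6.9 km

Settle nodes by increasing distance from Brook:
Brook: 0
Hale: 2.1  (via Brook)
Linby: 2.8  (via Brook)
Pirton: 3.4  (via Hale)
Irby: 4  (via Pirton)
Tarn: 6.8  (via Pirton)
Selby: 6.9  (via Brook)
Shortest route: Brook–Selby = 6.9 km.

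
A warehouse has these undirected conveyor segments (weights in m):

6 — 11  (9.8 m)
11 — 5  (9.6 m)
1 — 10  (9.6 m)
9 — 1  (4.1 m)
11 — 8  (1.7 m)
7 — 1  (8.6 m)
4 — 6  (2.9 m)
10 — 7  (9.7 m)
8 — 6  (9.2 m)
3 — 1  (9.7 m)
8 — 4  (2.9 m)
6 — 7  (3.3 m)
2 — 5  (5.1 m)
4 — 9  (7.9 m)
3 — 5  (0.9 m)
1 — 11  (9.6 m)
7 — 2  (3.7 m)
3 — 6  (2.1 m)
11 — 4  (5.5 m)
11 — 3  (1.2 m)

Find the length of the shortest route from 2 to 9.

16.4 m

Candidate routes:
2–7–6–4–9: 3.7+3.3+2.9+7.9 = 17.8
2–7–1–9: 3.7+8.6+4.1 = 16.4
The minimum is 16.4 m via 2–7–1–9.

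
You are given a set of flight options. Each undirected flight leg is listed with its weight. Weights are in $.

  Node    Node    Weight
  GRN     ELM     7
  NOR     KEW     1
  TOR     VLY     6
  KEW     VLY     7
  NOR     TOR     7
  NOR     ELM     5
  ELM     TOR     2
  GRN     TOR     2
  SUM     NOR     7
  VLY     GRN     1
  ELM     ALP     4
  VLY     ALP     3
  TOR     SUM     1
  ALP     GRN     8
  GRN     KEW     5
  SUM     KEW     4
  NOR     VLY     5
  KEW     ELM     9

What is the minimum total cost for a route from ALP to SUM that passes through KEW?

$13

Best ALP to KEW: ALP–VLY–GRN–KEW costing 9
Best KEW to SUM: KEW–SUM costing 4
Total via KEW: 9 + 4 = $13.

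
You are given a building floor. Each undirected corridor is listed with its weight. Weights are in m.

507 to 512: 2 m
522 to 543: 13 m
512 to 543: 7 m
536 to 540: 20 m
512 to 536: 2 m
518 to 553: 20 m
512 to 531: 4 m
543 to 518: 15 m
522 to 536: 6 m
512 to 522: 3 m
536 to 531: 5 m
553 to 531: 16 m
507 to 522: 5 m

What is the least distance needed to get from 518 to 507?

Enumerating some paths:
518 → 543 → 512 → 522 → 507: 15+7+3+5 = 30
518 → 543 → 512 → 507: 15+7+2 = 24
The minimum is 24 m via 518 → 543 → 512 → 507.

24 m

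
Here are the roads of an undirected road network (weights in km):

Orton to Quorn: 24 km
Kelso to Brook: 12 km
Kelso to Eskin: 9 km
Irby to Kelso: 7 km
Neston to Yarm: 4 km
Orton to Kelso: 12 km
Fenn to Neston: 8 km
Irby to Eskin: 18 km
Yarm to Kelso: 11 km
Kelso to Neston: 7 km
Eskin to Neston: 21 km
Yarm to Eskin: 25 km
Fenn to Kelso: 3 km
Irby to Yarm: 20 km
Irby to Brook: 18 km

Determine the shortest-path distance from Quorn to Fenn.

39 km

Settle nodes by increasing distance from Quorn:
Quorn: 0
Orton: 24  (via Quorn)
Kelso: 36  (via Orton)
Fenn: 39  (via Kelso)
Shortest route: Quorn–Orton–Kelso–Fenn = 39 km.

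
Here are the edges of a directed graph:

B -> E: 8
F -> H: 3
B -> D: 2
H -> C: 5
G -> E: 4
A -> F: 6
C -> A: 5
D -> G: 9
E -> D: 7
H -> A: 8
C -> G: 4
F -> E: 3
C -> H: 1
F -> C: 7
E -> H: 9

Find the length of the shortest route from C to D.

15

Running Dijkstra from C:
C: 0
H: 1  (via C)
G: 4  (via C)
A: 5  (via C)
E: 8  (via G)
F: 11  (via A)
D: 15  (via E)
Shortest route: C → G → E → D = 15.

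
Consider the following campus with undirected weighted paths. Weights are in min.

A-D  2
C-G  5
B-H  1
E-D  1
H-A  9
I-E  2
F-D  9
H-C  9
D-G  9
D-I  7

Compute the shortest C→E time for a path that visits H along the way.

Shortest C→H: C → H = 9
Shortest H→E: H → A → D → E = 12
Total via H: 9 + 12 = 21 min.

21 min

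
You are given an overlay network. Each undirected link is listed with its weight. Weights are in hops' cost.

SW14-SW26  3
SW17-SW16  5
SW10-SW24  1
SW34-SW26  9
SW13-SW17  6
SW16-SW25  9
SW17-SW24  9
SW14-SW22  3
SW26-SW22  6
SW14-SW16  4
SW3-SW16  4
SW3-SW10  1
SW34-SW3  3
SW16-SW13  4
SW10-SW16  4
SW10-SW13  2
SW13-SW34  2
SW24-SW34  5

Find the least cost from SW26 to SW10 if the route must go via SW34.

13 hops' cost

Best SW26 to SW34: SW26 → SW34 costing 9
Shortest SW34→SW10: SW34 → SW13 → SW10 = 4
Total via SW34: 9 + 4 = 13 hops' cost.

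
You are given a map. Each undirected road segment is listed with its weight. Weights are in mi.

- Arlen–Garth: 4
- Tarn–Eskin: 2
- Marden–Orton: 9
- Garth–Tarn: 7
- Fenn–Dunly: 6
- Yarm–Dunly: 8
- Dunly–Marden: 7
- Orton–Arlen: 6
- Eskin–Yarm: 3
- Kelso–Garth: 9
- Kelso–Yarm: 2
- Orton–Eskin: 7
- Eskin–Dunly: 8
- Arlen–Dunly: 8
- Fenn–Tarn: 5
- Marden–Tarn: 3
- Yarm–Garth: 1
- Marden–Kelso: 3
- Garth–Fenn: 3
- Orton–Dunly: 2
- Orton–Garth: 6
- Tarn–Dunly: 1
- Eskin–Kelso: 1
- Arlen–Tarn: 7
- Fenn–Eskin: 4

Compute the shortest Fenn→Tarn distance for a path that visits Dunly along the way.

Best Fenn to Dunly: Fenn–Dunly costing 6
Shortest Dunly→Tarn: Dunly–Tarn = 1
Total via Dunly: 6 + 1 = 7 mi.

7 mi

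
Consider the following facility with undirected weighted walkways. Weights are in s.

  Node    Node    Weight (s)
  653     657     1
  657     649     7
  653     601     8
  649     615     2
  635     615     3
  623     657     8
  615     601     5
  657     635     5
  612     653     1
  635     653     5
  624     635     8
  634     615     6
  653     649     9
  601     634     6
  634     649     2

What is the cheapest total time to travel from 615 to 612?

9 s

Compare a few routes:
615 - 635 - 657 - 653 - 612: 3+5+1+1 = 10
615 - 635 - 653 - 612: 3+5+1 = 9
Cheapest is 615 - 635 - 653 - 612 at 9 s.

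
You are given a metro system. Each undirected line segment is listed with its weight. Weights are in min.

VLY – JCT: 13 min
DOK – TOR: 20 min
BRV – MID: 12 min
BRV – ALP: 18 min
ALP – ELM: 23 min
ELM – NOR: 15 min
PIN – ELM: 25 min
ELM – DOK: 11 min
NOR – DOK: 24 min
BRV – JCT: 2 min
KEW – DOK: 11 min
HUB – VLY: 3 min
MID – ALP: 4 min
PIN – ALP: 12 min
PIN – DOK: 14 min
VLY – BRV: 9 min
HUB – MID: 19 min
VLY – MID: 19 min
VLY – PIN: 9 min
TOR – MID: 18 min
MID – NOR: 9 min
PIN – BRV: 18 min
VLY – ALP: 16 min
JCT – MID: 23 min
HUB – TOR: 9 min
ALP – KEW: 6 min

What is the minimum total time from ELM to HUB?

Shortest distances from ELM:
ELM: 0
DOK: 11  (via ELM)
NOR: 15  (via ELM)
KEW: 22  (via DOK)
ALP: 23  (via ELM)
MID: 24  (via NOR)
PIN: 25  (via ELM)
TOR: 31  (via DOK)
VLY: 34  (via PIN)
BRV: 36  (via MID)
HUB: 37  (via VLY)
Shortest route: ELM → PIN → VLY → HUB = 37 min.

37 min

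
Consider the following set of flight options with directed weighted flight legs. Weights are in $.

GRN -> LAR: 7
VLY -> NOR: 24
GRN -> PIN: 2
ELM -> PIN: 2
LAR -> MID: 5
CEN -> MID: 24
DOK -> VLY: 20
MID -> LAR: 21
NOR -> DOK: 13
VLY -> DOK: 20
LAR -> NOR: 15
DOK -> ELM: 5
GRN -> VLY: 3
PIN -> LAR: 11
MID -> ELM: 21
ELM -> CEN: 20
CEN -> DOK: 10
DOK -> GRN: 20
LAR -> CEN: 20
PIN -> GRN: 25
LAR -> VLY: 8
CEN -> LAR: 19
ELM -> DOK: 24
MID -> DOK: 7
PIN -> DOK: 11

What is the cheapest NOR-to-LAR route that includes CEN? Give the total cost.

Best NOR to CEN: NOR → DOK → ELM → CEN costing 38
Shortest CEN→LAR: CEN → LAR = 19
Total via CEN: 38 + 19 = $57.

$57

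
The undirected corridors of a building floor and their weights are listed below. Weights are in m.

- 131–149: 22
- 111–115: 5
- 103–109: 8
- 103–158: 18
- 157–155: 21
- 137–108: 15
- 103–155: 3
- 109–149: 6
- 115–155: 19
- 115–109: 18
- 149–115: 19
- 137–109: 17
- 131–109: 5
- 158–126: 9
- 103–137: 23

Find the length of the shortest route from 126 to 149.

41 m

Running Dijkstra from 126:
126: 0
158: 9  (via 126)
103: 27  (via 158)
155: 30  (via 103)
109: 35  (via 103)
131: 40  (via 109)
149: 41  (via 109)
Shortest route: 126–158–103–109–149 = 41 m.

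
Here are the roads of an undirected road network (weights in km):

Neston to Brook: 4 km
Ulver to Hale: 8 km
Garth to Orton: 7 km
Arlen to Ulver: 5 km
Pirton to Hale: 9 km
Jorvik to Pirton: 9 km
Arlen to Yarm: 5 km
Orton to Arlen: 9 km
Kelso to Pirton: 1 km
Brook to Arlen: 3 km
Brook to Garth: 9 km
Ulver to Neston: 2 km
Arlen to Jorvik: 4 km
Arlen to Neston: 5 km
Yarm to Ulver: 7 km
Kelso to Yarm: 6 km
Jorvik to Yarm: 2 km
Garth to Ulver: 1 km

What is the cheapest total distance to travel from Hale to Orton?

16 km

Compare a few routes:
Hale–Ulver–Neston–Arlen–Orton: 8+2+5+9 = 24
Hale–Ulver–Neston–Brook–Arlen–Orton: 8+2+4+3+9 = 26
Hale–Ulver–Arlen–Orton: 8+5+9 = 22
Hale–Ulver–Garth–Orton: 8+1+7 = 16
The minimum is 16 km via Hale–Ulver–Garth–Orton.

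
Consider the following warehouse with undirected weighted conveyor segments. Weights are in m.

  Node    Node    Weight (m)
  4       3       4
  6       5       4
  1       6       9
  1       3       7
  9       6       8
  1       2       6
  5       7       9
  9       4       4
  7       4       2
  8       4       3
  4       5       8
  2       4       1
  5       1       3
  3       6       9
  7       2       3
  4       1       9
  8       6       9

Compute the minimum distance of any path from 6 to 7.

13 m

Candidate routes:
6–5–4–7: 4+8+2 = 14
6–8–4–7: 9+3+2 = 14
6–9–4–7: 8+4+2 = 14
6–5–7: 4+9 = 13
Cheapest is 6–5–7 at 13 m.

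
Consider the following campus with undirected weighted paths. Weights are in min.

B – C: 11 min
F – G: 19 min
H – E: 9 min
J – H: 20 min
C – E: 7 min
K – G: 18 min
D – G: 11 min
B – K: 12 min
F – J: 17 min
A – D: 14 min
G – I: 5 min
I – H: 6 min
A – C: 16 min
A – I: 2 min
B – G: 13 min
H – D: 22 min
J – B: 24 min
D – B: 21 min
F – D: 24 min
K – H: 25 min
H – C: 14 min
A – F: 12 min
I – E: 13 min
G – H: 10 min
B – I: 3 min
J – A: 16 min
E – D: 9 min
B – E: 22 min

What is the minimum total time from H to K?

21 min

Candidate routes:
H - I - B - K: 6+3+12 = 21
H - G - K: 10+18 = 28
H - K: 25 = 25
Cheapest is H - I - B - K at 21 min.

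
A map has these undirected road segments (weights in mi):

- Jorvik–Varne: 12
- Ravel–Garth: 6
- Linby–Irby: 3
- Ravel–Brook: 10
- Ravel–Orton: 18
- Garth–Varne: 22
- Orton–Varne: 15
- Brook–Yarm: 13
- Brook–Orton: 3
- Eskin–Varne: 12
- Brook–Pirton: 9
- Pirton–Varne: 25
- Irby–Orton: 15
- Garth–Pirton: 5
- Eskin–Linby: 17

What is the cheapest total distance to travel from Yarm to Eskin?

Settle nodes by increasing distance from Yarm:
Yarm: 0
Brook: 13  (via Yarm)
Orton: 16  (via Brook)
Pirton: 22  (via Brook)
Ravel: 23  (via Brook)
Garth: 27  (via Pirton)
Irby: 31  (via Orton)
Varne: 31  (via Orton)
Linby: 34  (via Irby)
Eskin: 43  (via Varne)
Shortest route: Yarm → Brook → Orton → Varne → Eskin = 43 mi.

43 mi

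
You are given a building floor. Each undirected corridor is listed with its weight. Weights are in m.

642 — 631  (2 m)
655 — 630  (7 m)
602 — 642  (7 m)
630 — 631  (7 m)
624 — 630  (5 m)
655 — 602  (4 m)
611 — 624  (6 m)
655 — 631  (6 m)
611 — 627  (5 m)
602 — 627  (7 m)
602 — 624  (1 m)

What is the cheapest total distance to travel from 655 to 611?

Settle nodes by increasing distance from 655:
655: 0
602: 4  (via 655)
624: 5  (via 602)
631: 6  (via 655)
630: 7  (via 655)
642: 8  (via 631)
627: 11  (via 602)
611: 11  (via 624)
Shortest route: 655–602–624–611 = 11 m.

11 m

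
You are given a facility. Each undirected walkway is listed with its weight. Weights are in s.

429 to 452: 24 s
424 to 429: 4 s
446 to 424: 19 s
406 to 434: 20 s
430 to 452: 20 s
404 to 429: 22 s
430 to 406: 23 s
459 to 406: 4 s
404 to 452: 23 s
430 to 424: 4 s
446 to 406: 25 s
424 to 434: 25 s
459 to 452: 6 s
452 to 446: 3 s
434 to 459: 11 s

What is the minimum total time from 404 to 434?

Settle nodes by increasing distance from 404:
404: 0
429: 22  (via 404)
452: 23  (via 404)
424: 26  (via 429)
446: 26  (via 452)
459: 29  (via 452)
430: 30  (via 424)
406: 33  (via 459)
434: 40  (via 459)
Shortest route: 404 → 452 → 459 → 434 = 40 s.

40 s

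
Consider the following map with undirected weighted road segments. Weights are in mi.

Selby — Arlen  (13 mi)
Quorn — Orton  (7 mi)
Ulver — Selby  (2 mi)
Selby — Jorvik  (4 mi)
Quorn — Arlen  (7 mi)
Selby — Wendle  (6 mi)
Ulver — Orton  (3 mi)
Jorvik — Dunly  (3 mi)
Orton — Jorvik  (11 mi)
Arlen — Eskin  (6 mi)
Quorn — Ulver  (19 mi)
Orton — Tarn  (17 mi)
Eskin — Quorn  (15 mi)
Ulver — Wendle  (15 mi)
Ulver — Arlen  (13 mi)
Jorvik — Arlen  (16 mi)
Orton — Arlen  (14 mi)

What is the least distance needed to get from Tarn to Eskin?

37 mi

Settle nodes by increasing distance from Tarn:
Tarn: 0
Orton: 17  (via Tarn)
Ulver: 20  (via Orton)
Selby: 22  (via Ulver)
Quorn: 24  (via Orton)
Jorvik: 26  (via Selby)
Wendle: 28  (via Selby)
Dunly: 29  (via Jorvik)
Arlen: 31  (via Orton)
Eskin: 37  (via Arlen)
Shortest route: Tarn → Orton → Arlen → Eskin = 37 mi.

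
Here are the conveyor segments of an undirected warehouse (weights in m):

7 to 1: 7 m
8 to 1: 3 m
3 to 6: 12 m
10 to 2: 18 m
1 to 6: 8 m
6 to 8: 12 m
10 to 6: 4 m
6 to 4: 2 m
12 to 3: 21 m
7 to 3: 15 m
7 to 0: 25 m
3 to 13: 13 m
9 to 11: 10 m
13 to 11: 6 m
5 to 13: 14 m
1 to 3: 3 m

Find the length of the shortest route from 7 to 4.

17 m

Running Dijkstra from 7:
7: 0
1: 7  (via 7)
3: 10  (via 1)
8: 10  (via 1)
6: 15  (via 1)
4: 17  (via 6)
Shortest route: 7–1–6–4 = 17 m.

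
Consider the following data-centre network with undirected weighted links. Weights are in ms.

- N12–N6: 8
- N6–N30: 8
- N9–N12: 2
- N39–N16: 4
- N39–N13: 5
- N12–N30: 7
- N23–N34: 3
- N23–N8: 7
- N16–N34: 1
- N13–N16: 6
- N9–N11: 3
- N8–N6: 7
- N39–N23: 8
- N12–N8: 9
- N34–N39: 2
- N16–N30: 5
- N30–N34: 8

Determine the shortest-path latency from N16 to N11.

17 ms

Enumerating some paths:
N16 → N34 → N30 → N12 → N9 → N11: 1+8+7+2+3 = 21
N16 → N30 → N12 → N9 → N11: 5+7+2+3 = 17
The minimum is 17 ms via N16 → N30 → N12 → N9 → N11.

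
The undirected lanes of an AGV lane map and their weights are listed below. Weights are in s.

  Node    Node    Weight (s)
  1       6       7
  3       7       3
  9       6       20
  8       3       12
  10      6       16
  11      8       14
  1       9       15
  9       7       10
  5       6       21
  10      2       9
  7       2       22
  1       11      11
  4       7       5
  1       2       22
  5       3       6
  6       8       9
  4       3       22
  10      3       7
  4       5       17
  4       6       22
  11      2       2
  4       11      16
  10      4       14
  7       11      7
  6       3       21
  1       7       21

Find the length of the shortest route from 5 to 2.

Compare a few routes:
5 - 3 - 7 - 11 - 2: 6+3+7+2 = 18
5 - 4 - 7 - 11 - 2: 17+5+7+2 = 31
5 - 3 - 10 - 2: 6+7+9 = 22
Cheapest is 5 - 3 - 7 - 11 - 2 at 18 s.

18 s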